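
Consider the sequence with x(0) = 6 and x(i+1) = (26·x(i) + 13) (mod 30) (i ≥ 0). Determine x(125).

x(0) = 6, x(1) = 19, x(2) = 27, x(3) = 25, x(4) = 3, x(5) = 1, x(6) = 9, x(7) = 7, x(8) = 15, x(9) = 13, x(10) = 21, x(11) = 19.
Since x(11) = x(1) = 19, the sequence is eventually periodic: after a pre-period of length 1 it cycles with period 10.
For i ≥ 1, x(i) depends only on (i - 1) mod 10. (125 - 1) mod 10 = 4, so x(125) = x(5) = 1.

1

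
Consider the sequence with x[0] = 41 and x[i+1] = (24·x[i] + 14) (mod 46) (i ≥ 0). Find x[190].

10

Listing terms: x[0] = 41,  x[1] = 32,  x[2] = 0,  x[3] = 14,  x[4] = 28,  x[5] = 42,  x[6] = 10,  x[7] = 24,  x[8] = 38,  x[9] = 6,  x[10] = 20,  x[11] = 34,  x[12] = 2,  x[13] = 16,  x[14] = 30,  x[15] = 44,  x[16] = 12,  x[17] = 26,  x[18] = 40,  x[19] = 8,  x[20] = 22,  x[21] = 36,  x[22] = 4,  x[23] = 18,  x[24] = 32.
Since x[24] = x[1] = 32, the sequence is eventually periodic: after a pre-period of length 1 it cycles with period 23.
For i ≥ 1, x[i] depends only on (i - 1) mod 23. (190 - 1) mod 23 = 5, so x[190] = x[6] = 10.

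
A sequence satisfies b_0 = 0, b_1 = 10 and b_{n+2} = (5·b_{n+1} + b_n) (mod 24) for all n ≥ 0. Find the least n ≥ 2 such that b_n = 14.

We have b_0 = 0, b_1 = 10, b_2 = 2, b_3 = 20, b_4 = 6, b_5 = 2, b_6 = 16, b_7 = 10, b_8 = 18, b_9 = 4, b_{10} = 14, b_{11} = 2, b_{12} = 0, b_{13} = 2, b_{14} = 10, b_{15} = 4, b_{16} = 6, b_{17} = 10, b_{18} = 8, b_{19} = 2, b_{20} = 18, b_{21} = 20, b_{22} = 22, b_{23} = 10, b_{24} = 0, b_{25} = 10.
The sequence repeats with period 24.
The value 14 first appears (with n ≥ 2) at b_{10}.

10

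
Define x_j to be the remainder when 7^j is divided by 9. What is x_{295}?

Listing terms: x_0 = 1,  x_1 = 7,  x_2 = 4,  x_3 = 1.
The sequence repeats with period 3.
So x_{295} = x_{0 + ((295-0) mod 3)} = x_1 = 7.

7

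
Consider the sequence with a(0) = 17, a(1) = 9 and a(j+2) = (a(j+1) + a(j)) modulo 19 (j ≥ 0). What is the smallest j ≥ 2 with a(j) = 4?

4

Computing terms: a(0) = 17; a(1) = 9; a(2) = 7; a(3) = 16; a(4) = 4; a(5) = 1; a(6) = 5; a(7) = 6; a(8) = 11; a(9) = 17; a(10) = 9.
The sequence repeats with period 9.
The value 4 first appears (with j ≥ 2) at a(4).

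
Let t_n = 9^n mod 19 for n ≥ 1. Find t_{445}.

6

We have t_1 = 9; t_2 = 5; t_3 = 7; t_4 = 6; t_5 = 16; t_6 = 11; t_7 = 4; t_8 = 17; t_9 = 1; t_{10} = 9.
The sequence repeats with period 9.
(445 - 1) mod 9 = 3, so t_{445} = t_4 = 6.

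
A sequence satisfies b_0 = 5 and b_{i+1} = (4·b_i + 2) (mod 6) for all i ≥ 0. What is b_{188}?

Listing terms: b_0 = 5; b_1 = 4; b_2 = 0; b_3 = 2; b_4 = 4.
Since b_4 = b_1 = 4, the sequence is eventually periodic: after a pre-period of length 1 it cycles with period 3.
For i ≥ 1, b_i depends only on (i - 1) mod 3. (188 - 1) mod 3 = 1, so b_{188} = b_2 = 0.

0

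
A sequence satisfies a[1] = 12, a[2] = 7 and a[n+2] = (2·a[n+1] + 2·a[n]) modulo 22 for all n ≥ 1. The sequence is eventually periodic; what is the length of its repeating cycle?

10

a[1] = 12,  a[2] = 7,  a[3] = 16,  a[4] = 2,  a[5] = 14,  a[6] = 10,  a[7] = 4,  a[8] = 6,  a[9] = 20,  a[10] = 8,  a[11] = 12,  a[12] = 18,  a[13] = 16,  a[14] = 2.
Since (a[13], a[14]) = (a[3], a[4]) = (16, 2) (two consecutive terms determine the rest), the sequence is eventually periodic: after a pre-period of length 2 it cycles with period 10.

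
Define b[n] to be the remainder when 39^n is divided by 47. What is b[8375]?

b[0] = 1; b[1] = 39; b[2] = 17; b[3] = 5; b[4] = 7; b[5] = 38; b[6] = 25; b[7] = 35; b[8] = 2; b[9] = 31; b[10] = 34; b[11] = 10; b[12] = 14; b[13] = 29; b[14] = 3; b[15] = 23; b[16] = 4; b[17] = 15; b[18] = 21; b[19] = 20; b[20] = 28; b[21] = 11; b[22] = 6; b[23] = 46; b[24] = 8; b[25] = 30; b[26] = 42; b[27] = 40; b[28] = 9; b[29] = 22; b[30] = 12; b[31] = 45; b[32] = 16; b[33] = 13; b[34] = 37; b[35] = 33; b[36] = 18; b[37] = 44; b[38] = 24; b[39] = 43; b[40] = 32; b[41] = 26; b[42] = 27; b[43] = 19; b[44] = 36; b[45] = 41; b[46] = 1.
The sequence repeats with period 46.
So b[8375] = b[0 + ((8375-0) mod 46)] = b[3] = 5.

5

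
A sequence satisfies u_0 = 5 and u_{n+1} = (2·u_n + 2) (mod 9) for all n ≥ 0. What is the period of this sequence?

6

Computing terms: u_0 = 5,  u_1 = 3,  u_2 = 8,  u_3 = 0,  u_4 = 2,  u_5 = 6,  u_6 = 5.
The sequence repeats with period 6.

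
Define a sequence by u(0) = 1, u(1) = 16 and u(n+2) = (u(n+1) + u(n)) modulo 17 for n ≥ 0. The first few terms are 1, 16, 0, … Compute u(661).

13

u(0) = 1; u(1) = 16; u(2) = 0; u(3) = 16; u(4) = 16; u(5) = 15; u(6) = 14; u(7) = 12; u(8) = 9; u(9) = 4; u(10) = 13; u(11) = 0; u(12) = 13; u(13) = 13; u(14) = 9; u(15) = 5; u(16) = 14; u(17) = 2; u(18) = 16; u(19) = 1; u(20) = 0; u(21) = 1; u(22) = 1; u(23) = 2; u(24) = 3; u(25) = 5; u(26) = 8; u(27) = 13; u(28) = 4; u(29) = 0; u(30) = 4; u(31) = 4; u(32) = 8; u(33) = 12; u(34) = 3; u(35) = 15; u(36) = 1; u(37) = 16.
The sequence repeats with period 36.
(661 - 0) mod 36 = 13, so u(661) = u(13) = 13.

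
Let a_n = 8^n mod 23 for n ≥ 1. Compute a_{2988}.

12

We have a_1 = 8, a_2 = 18, a_3 = 6, a_4 = 2, a_5 = 16, a_6 = 13, a_7 = 12, a_8 = 4, a_9 = 9, a_{10} = 3, a_{11} = 1, a_{12} = 8.
The sequence repeats with period 11.
So a_{2988} = a_{1 + ((2988-1) mod 11)} = a_7 = 12.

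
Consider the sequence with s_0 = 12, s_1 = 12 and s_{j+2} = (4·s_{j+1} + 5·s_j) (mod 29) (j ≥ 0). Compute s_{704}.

Listing terms: s_0 = 12, s_1 = 12, s_2 = 21, s_3 = 28, s_4 = 14, s_5 = 22, s_6 = 13, s_7 = 17, s_8 = 17, s_9 = 8, s_{10} = 1, s_{11} = 15, s_{12} = 7, s_{13} = 16, s_{14} = 12, s_{15} = 12.
The sequence repeats with period 14.
So s_{704} = s_{0 + ((704-0) mod 14)} = s_4 = 14.

14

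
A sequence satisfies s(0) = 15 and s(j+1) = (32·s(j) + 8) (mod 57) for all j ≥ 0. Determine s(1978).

39

s(0) = 15, s(1) = 32, s(2) = 6, s(3) = 29, s(4) = 24, s(5) = 35, s(6) = 45, s(7) = 23, s(8) = 3, s(9) = 47, s(10) = 30, s(11) = 56, s(12) = 33, s(13) = 38, s(14) = 27, s(15) = 17, s(16) = 39, s(17) = 2, s(18) = 15.
The sequence repeats with period 18.
So s(1978) = s(0 + ((1978-0) mod 18)) = s(16) = 39.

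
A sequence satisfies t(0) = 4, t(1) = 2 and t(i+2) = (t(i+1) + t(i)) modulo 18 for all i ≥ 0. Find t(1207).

4

Listing terms: t(0) = 4; t(1) = 2; t(2) = 6; t(3) = 8; t(4) = 14; t(5) = 4; t(6) = 0; t(7) = 4; t(8) = 4; t(9) = 8; t(10) = 12; t(11) = 2; t(12) = 14; t(13) = 16; t(14) = 12; t(15) = 10; t(16) = 4; t(17) = 14; t(18) = 0; t(19) = 14; t(20) = 14; t(21) = 10; t(22) = 6; t(23) = 16; t(24) = 4; t(25) = 2.
The sequence repeats with period 24.
(1207 - 0) mod 24 = 7, so t(1207) = t(7) = 4.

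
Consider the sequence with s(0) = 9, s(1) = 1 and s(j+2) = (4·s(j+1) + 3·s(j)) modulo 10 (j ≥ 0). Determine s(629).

5

Listing terms: s(0) = 9; s(1) = 1; s(2) = 1; s(3) = 7; s(4) = 1; s(5) = 5; s(6) = 3; s(7) = 7; s(8) = 7; s(9) = 9; s(10) = 7; s(11) = 5; s(12) = 1; s(13) = 9; s(14) = 9; s(15) = 3; s(16) = 9; s(17) = 5; s(18) = 7; s(19) = 3; s(20) = 3; s(21) = 1; s(22) = 3; s(23) = 5; s(24) = 9; s(25) = 1.
The sequence repeats with period 24.
(629 - 0) mod 24 = 5, so s(629) = s(5) = 5.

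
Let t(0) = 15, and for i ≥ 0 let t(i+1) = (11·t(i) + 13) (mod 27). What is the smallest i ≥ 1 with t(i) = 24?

6

Listing terms: t(0) = 15; t(1) = 16; t(2) = 0; t(3) = 13; t(4) = 21; t(5) = 1; t(6) = 24; t(7) = 7; t(8) = 9; t(9) = 4; t(10) = 3; t(11) = 19; t(12) = 6; t(13) = 25; t(14) = 18; t(15) = 22; t(16) = 12; t(17) = 10; t(18) = 15.
Since t(18) = t(0) = 15, the sequence is periodic with period 18.
The value 24 first appears (with i ≥ 1) at t(6).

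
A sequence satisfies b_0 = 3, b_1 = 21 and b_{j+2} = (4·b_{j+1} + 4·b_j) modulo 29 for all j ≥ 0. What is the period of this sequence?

35

Listing terms: b_0 = 3, b_1 = 21, b_2 = 9, b_3 = 4, b_4 = 23, b_5 = 21, b_6 = 2, b_7 = 5, b_8 = 28, b_9 = 16, b_{10} = 2, b_{11} = 14, b_{12} = 6, b_{13} = 22, b_{14} = 25, b_{15} = 14, b_{16} = 11, b_{17} = 13, b_{18} = 9, b_{19} = 1, b_{20} = 11, b_{21} = 19, b_{22} = 4, b_{23} = 5, b_{24} = 7, b_{25} = 19, b_{26} = 17, b_{27} = 28, b_{28} = 6, b_{29} = 20, b_{30} = 17, b_{31} = 3, b_{32} = 22, b_{33} = 13, b_{34} = 24, b_{35} = 3, b_{36} = 21.
The sequence repeats with period 35.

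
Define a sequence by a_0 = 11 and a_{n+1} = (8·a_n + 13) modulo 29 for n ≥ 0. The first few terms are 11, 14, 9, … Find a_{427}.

22

Computing terms: a_0 = 11,  a_1 = 14,  a_2 = 9,  a_3 = 27,  a_4 = 26,  a_5 = 18,  a_6 = 12,  a_7 = 22,  a_8 = 15,  a_9 = 17,  a_{10} = 4,  a_{11} = 16,  a_{12} = 25,  a_{13} = 10,  a_{14} = 6,  a_{15} = 3,  a_{16} = 8,  a_{17} = 19,  a_{18} = 20,  a_{19} = 28,  a_{20} = 5,  a_{21} = 24,  a_{22} = 2,  a_{23} = 0,  a_{24} = 13,  a_{25} = 1,  a_{26} = 21,  a_{27} = 7,  a_{28} = 11.
The sequence repeats with period 28.
So a_{427} = a_{0 + ((427-0) mod 28)} = a_7 = 22.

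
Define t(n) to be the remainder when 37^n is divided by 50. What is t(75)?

43

Computing terms: t(1) = 37; t(2) = 19; t(3) = 3; t(4) = 11; t(5) = 7; t(6) = 9; t(7) = 33; t(8) = 21; t(9) = 27; t(10) = 49; t(11) = 13; t(12) = 31; t(13) = 47; t(14) = 39; t(15) = 43; t(16) = 41; t(17) = 17; t(18) = 29; t(19) = 23; t(20) = 1; t(21) = 37.
The sequence repeats with period 20.
(75 - 1) mod 20 = 14, so t(75) = t(15) = 43.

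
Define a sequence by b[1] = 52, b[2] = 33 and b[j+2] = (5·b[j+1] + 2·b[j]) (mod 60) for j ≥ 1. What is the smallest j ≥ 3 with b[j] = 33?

5

Listing terms: b[1] = 52; b[2] = 33; b[3] = 29; b[4] = 31; b[5] = 33; b[6] = 47; b[7] = 1; b[8] = 39; b[9] = 17; b[10] = 43; b[11] = 9; b[12] = 11; b[13] = 13; b[14] = 27; b[15] = 41; b[16] = 19; b[17] = 57; b[18] = 23; b[19] = 49; b[20] = 51; b[21] = 53; b[22] = 7; b[23] = 21; b[24] = 59; b[25] = 37; b[26] = 3; b[27] = 29; b[28] = 31.
Since (b[27], b[28]) = (b[3], b[4]) = (29, 31) (two consecutive terms determine the rest), the sequence is eventually periodic: after a pre-period of length 2 it cycles with period 24.
The value 33 first appears (with j ≥ 3) at b[5].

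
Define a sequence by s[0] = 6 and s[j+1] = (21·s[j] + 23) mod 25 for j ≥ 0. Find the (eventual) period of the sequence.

25

We have s[0] = 6,  s[1] = 24,  s[2] = 2,  s[3] = 15,  s[4] = 13,  s[5] = 21,  s[6] = 14,  s[7] = 17,  s[8] = 5,  s[9] = 3,  s[10] = 11,  s[11] = 4,  s[12] = 7,  s[13] = 20,  s[14] = 18,  s[15] = 1,  s[16] = 19,  s[17] = 22,  s[18] = 10,  s[19] = 8,  s[20] = 16,  s[21] = 9,  s[22] = 12,  s[23] = 0,  s[24] = 23,  s[25] = 6.
The sequence repeats with period 25.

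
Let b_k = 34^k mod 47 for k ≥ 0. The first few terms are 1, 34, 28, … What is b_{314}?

Listing terms: b_0 = 1,  b_1 = 34,  b_2 = 28,  b_3 = 12,  b_4 = 32,  b_5 = 7,  b_6 = 3,  b_7 = 8,  b_8 = 37,  b_9 = 36,  b_{10} = 2,  b_{11} = 21,  b_{12} = 9,  b_{13} = 24,  b_{14} = 17,  b_{15} = 14,  b_{16} = 6,  b_{17} = 16,  b_{18} = 27,  b_{19} = 25,  b_{20} = 4,  b_{21} = 42,  b_{22} = 18,  b_{23} = 1.
The sequence repeats with period 23.
So b_{314} = b_{0 + ((314-0) mod 23)} = b_{15} = 14.

14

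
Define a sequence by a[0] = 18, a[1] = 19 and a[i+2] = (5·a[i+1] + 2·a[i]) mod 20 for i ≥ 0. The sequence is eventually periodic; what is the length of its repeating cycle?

8

Listing terms: a[0] = 18, a[1] = 19, a[2] = 11, a[3] = 13, a[4] = 7, a[5] = 1, a[6] = 19, a[7] = 17, a[8] = 3, a[9] = 9, a[10] = 11, a[11] = 13.
Since (a[10], a[11]) = (a[2], a[3]) = (11, 13) (two consecutive terms determine the rest), the sequence is eventually periodic: after a pre-period of length 2 it cycles with period 8.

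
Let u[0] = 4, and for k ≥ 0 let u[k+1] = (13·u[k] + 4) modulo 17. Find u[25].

5

Listing terms: u[0] = 4, u[1] = 5, u[2] = 1, u[3] = 0, u[4] = 4.
Since u[4] = u[0] = 4, the sequence is periodic with period 4.
So u[25] = u[0 + ((25-0) mod 4)] = u[1] = 5.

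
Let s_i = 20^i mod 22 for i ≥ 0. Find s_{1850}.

12

s_0 = 1,  s_1 = 20,  s_2 = 4,  s_3 = 14,  s_4 = 16,  s_5 = 12,  s_6 = 20.
Since s_6 = s_1 = 20, the sequence is eventually periodic: after a pre-period of length 1 it cycles with period 5.
For i ≥ 1, s_i depends only on (i - 1) mod 5. (1850 - 1) mod 5 = 4, so s_{1850} = s_5 = 12.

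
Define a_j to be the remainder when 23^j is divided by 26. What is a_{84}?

Listing terms: a_0 = 1; a_1 = 23; a_2 = 9; a_3 = 25; a_4 = 3; a_5 = 17; a_6 = 1.
The sequence repeats with period 6.
(84 - 0) mod 6 = 0, so a_{84} = a_0 = 1.

1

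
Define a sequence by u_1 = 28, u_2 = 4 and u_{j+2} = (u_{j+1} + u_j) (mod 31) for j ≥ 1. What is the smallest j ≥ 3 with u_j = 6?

u_1 = 28; u_2 = 4; u_3 = 1; u_4 = 5; u_5 = 6; u_6 = 11; u_7 = 17; u_8 = 28; u_9 = 14; u_{10} = 11; u_{11} = 25; u_{12} = 5; u_{13} = 30; u_{14} = 4; u_{15} = 3; u_{16} = 7; u_{17} = 10; u_{18} = 17; u_{19} = 27; u_{20} = 13; u_{21} = 9; u_{22} = 22; u_{23} = 0; u_{24} = 22; u_{25} = 22; u_{26} = 13; u_{27} = 4; u_{28} = 17; u_{29} = 21; u_{30} = 7; u_{31} = 28; u_{32} = 4.
The sequence repeats with period 30.
The value 6 first appears (with j ≥ 3) at u_5.

5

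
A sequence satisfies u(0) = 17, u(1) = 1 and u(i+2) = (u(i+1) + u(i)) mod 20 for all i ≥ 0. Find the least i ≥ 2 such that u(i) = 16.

We have u(0) = 17; u(1) = 1; u(2) = 18; u(3) = 19; u(4) = 17; u(5) = 16; u(6) = 13; u(7) = 9; u(8) = 2; u(9) = 11; u(10) = 13; u(11) = 4; u(12) = 17; u(13) = 1.
Since (u(12), u(13)) = (u(0), u(1)) = (17, 1) (two consecutive terms determine the rest), the sequence is periodic with period 12.
The value 16 first appears (with i ≥ 2) at u(5).

5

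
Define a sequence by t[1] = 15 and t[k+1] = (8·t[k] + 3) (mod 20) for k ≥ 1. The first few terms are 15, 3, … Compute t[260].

Listing terms: t[1] = 15, t[2] = 3, t[3] = 7, t[4] = 19, t[5] = 15.
The sequence repeats with period 4.
(260 - 1) mod 4 = 3, so t[260] = t[4] = 19.

19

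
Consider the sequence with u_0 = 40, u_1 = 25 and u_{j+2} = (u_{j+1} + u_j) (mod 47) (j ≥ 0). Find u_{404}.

33

We have u_0 = 40,  u_1 = 25,  u_2 = 18,  u_3 = 43,  u_4 = 14,  u_5 = 10,  u_6 = 24,  u_7 = 34,  u_8 = 11,  u_9 = 45,  u_{10} = 9,  u_{11} = 7,  u_{12} = 16,  u_{13} = 23,  u_{14} = 39,  u_{15} = 15,  u_{16} = 7,  u_{17} = 22,  u_{18} = 29,  u_{19} = 4,  u_{20} = 33,  u_{21} = 37,  u_{22} = 23,  u_{23} = 13,  u_{24} = 36,  u_{25} = 2,  u_{26} = 38,  u_{27} = 40,  u_{28} = 31,  u_{29} = 24,  u_{30} = 8,  u_{31} = 32,  u_{32} = 40,  u_{33} = 25.
The sequence repeats with period 32.
(404 - 0) mod 32 = 20, so u_{404} = u_{20} = 33.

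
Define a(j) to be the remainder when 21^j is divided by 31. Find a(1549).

Listing terms: a(0) = 1, a(1) = 21, a(2) = 7, a(3) = 23, a(4) = 18, a(5) = 6, a(6) = 2, a(7) = 11, a(8) = 14, a(9) = 15, a(10) = 5, a(11) = 12, a(12) = 4, a(13) = 22, a(14) = 28, a(15) = 30, a(16) = 10, a(17) = 24, a(18) = 8, a(19) = 13, a(20) = 25, a(21) = 29, a(22) = 20, a(23) = 17, a(24) = 16, a(25) = 26, a(26) = 19, a(27) = 27, a(28) = 9, a(29) = 3, a(30) = 1.
The sequence repeats with period 30.
So a(1549) = a(0 + ((1549-0) mod 30)) = a(19) = 13.

13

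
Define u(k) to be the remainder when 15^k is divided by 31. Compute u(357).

We have u(0) = 1; u(1) = 15; u(2) = 8; u(3) = 27; u(4) = 2; u(5) = 30; u(6) = 16; u(7) = 23; u(8) = 4; u(9) = 29; u(10) = 1.
Since u(10) = u(0) = 1, the sequence is periodic with period 10.
So u(357) = u(0 + ((357-0) mod 10)) = u(7) = 23.

23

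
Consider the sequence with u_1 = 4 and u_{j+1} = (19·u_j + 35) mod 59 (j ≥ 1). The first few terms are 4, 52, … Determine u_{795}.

u_1 = 4,  u_2 = 52,  u_3 = 20,  u_4 = 2,  u_5 = 14,  u_6 = 6,  u_7 = 31,  u_8 = 34,  u_9 = 32,  u_{10} = 53,  u_{11} = 39,  u_{12} = 9,  u_{13} = 29,  u_{14} = 55,  u_{15} = 18,  u_{16} = 23,  u_{17} = 0,  u_{18} = 35,  u_{19} = 51,  u_{20} = 1,  u_{21} = 54,  u_{22} = 58,  u_{23} = 16,  u_{24} = 44,  u_{25} = 45,  u_{26} = 5,  u_{27} = 12,  u_{28} = 27,  u_{29} = 17,  u_{30} = 4.
The sequence repeats with period 29.
So u_{795} = u_{1 + ((795-1) mod 29)} = u_{12} = 9.

9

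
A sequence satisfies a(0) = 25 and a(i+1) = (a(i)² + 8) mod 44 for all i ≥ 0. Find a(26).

We have a(0) = 25; a(1) = 17; a(2) = 33; a(3) = 41; a(4) = 17.
Since a(4) = a(1) = 17, the sequence is eventually periodic: after a pre-period of length 1 it cycles with period 3.
For i ≥ 1, a(i) depends only on (i - 1) mod 3. (26 - 1) mod 3 = 1, so a(26) = a(2) = 33.

33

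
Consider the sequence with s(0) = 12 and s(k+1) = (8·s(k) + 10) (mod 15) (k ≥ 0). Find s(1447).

4

We have s(0) = 12; s(1) = 1; s(2) = 3; s(3) = 4; s(4) = 12.
Since s(4) = s(0) = 12, the sequence is periodic with period 4.
(1447 - 0) mod 4 = 3, so s(1447) = s(3) = 4.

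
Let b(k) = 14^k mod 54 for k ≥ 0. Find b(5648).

b(0) = 1; b(1) = 14; b(2) = 34; b(3) = 44; b(4) = 22; b(5) = 38; b(6) = 46; b(7) = 50; b(8) = 52; b(9) = 26; b(10) = 40; b(11) = 20; b(12) = 10; b(13) = 32; b(14) = 16; b(15) = 8; b(16) = 4; b(17) = 2; b(18) = 28; b(19) = 14.
Since b(19) = b(1) = 14, the sequence is eventually periodic: after a pre-period of length 1 it cycles with period 18.
For k ≥ 1, b(k) depends only on (k - 1) mod 18. (5648 - 1) mod 18 = 13, so b(5648) = b(14) = 16.

16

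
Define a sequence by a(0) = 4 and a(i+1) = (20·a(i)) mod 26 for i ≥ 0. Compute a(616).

10

We have a(0) = 4; a(1) = 2; a(2) = 14; a(3) = 20; a(4) = 10; a(5) = 18; a(6) = 22; a(7) = 24; a(8) = 12; a(9) = 6; a(10) = 16; a(11) = 8; a(12) = 4.
The sequence repeats with period 12.
So a(616) = a(0 + ((616-0) mod 12)) = a(4) = 10.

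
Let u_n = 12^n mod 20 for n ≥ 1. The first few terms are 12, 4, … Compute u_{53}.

We have u_1 = 12, u_2 = 4, u_3 = 8, u_4 = 16, u_5 = 12.
The sequence repeats with period 4.
So u_{53} = u_{1 + ((53-1) mod 4)} = u_1 = 12.

12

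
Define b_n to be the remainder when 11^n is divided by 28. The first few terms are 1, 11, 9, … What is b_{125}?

23

Computing terms: b_0 = 1,  b_1 = 11,  b_2 = 9,  b_3 = 15,  b_4 = 25,  b_5 = 23,  b_6 = 1.
Since b_6 = b_0 = 1, the sequence is periodic with period 6.
So b_{125} = b_{0 + ((125-0) mod 6)} = b_5 = 23.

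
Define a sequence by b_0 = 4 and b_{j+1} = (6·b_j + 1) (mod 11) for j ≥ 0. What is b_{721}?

Computing terms: b_0 = 4; b_1 = 3; b_2 = 8; b_3 = 5; b_4 = 9; b_5 = 0; b_6 = 1; b_7 = 7; b_8 = 10; b_9 = 6; b_{10} = 4.
Since b_{10} = b_0 = 4, the sequence is periodic with period 10.
So b_{721} = b_{0 + ((721-0) mod 10)} = b_1 = 3.

3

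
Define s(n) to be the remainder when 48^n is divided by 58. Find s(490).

28

We have s(0) = 1; s(1) = 48; s(2) = 42; s(3) = 44; s(4) = 24; s(5) = 50; s(6) = 22; s(7) = 12; s(8) = 54; s(9) = 40; s(10) = 6; s(11) = 56; s(12) = 20; s(13) = 32; s(14) = 28; s(15) = 10; s(16) = 16; s(17) = 14; s(18) = 34; s(19) = 8; s(20) = 36; s(21) = 46; s(22) = 4; s(23) = 18; s(24) = 52; s(25) = 2; s(26) = 38; s(27) = 26; s(28) = 30; s(29) = 48.
Since s(29) = s(1) = 48, the sequence is eventually periodic: after a pre-period of length 1 it cycles with period 28.
For n ≥ 1, s(n) depends only on (n - 1) mod 28. (490 - 1) mod 28 = 13, so s(490) = s(14) = 28.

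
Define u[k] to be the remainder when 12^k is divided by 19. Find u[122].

11

We have u[0] = 1,  u[1] = 12,  u[2] = 11,  u[3] = 18,  u[4] = 7,  u[5] = 8,  u[6] = 1.
The sequence repeats with period 6.
(122 - 0) mod 6 = 2, so u[122] = u[2] = 11.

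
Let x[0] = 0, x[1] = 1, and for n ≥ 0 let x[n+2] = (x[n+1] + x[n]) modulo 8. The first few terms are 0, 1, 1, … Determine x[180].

Computing terms: x[0] = 0; x[1] = 1; x[2] = 1; x[3] = 2; x[4] = 3; x[5] = 5; x[6] = 0; x[7] = 5; x[8] = 5; x[9] = 2; x[10] = 7; x[11] = 1; x[12] = 0; x[13] = 1.
Since (x[12], x[13]) = (x[0], x[1]) = (0, 1) (two consecutive terms determine the rest), the sequence is periodic with period 12.
So x[180] = x[0 + ((180-0) mod 12)] = x[0] = 0.

0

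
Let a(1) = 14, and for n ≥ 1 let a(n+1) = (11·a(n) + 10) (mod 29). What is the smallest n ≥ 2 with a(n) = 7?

We have a(1) = 14; a(2) = 19; a(3) = 16; a(4) = 12; a(5) = 26; a(6) = 6; a(7) = 18; a(8) = 5; a(9) = 7; a(10) = 0; a(11) = 10; a(12) = 4; a(13) = 25; a(14) = 24; a(15) = 13; a(16) = 8; a(17) = 11; a(18) = 15; a(19) = 1; a(20) = 21; a(21) = 9; a(22) = 22; a(23) = 20; a(24) = 27; a(25) = 17; a(26) = 23; a(27) = 2; a(28) = 3; a(29) = 14.
The sequence repeats with period 28.
The value 7 first appears (with n ≥ 2) at a(9).

9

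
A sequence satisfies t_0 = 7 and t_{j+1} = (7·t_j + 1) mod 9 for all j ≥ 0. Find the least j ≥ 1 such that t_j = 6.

8

Computing terms: t_0 = 7, t_1 = 5, t_2 = 0, t_3 = 1, t_4 = 8, t_5 = 3, t_6 = 4, t_7 = 2, t_8 = 6, t_9 = 7.
The sequence repeats with period 9.
The value 6 first appears (with j ≥ 1) at t_8.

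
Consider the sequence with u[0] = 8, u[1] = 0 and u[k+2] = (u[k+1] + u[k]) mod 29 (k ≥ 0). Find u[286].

11

u[0] = 8; u[1] = 0; u[2] = 8; u[3] = 8; u[4] = 16; u[5] = 24; u[6] = 11; u[7] = 6; u[8] = 17; u[9] = 23; u[10] = 11; u[11] = 5; u[12] = 16; u[13] = 21; u[14] = 8; u[15] = 0.
Since (u[14], u[15]) = (u[0], u[1]) = (8, 0) (two consecutive terms determine the rest), the sequence is periodic with period 14.
So u[286] = u[0 + ((286-0) mod 14)] = u[6] = 11.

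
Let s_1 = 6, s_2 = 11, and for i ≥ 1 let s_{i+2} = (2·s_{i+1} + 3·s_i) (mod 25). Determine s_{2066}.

6

s_1 = 6,  s_2 = 11,  s_3 = 15,  s_4 = 13,  s_5 = 21,  s_6 = 6,  s_7 = 0,  s_8 = 18,  s_9 = 11,  s_{10} = 1,  s_{11} = 10,  s_{12} = 23,  s_{13} = 1,  s_{14} = 21,  s_{15} = 20,  s_{16} = 3,  s_{17} = 16,  s_{18} = 16,  s_{19} = 5,  s_{20} = 8,  s_{21} = 6,  s_{22} = 11.
The sequence repeats with period 20.
(2066 - 1) mod 20 = 5, so s_{2066} = s_6 = 6.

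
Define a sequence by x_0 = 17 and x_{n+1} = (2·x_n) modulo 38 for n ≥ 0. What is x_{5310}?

We have x_0 = 17,  x_1 = 34,  x_2 = 30,  x_3 = 22,  x_4 = 6,  x_5 = 12,  x_6 = 24,  x_7 = 10,  x_8 = 20,  x_9 = 2,  x_{10} = 4,  x_{11} = 8,  x_{12} = 16,  x_{13} = 32,  x_{14} = 26,  x_{15} = 14,  x_{16} = 28,  x_{17} = 18,  x_{18} = 36,  x_{19} = 34.
Since x_{19} = x_1 = 34, the sequence is eventually periodic: after a pre-period of length 1 it cycles with period 18.
For n ≥ 1, x_n depends only on (n - 1) mod 18. (5310 - 1) mod 18 = 17, so x_{5310} = x_{18} = 36.

36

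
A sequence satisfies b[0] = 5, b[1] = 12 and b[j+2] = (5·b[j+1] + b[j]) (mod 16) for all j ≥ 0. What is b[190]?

6

We have b[0] = 5; b[1] = 12; b[2] = 1; b[3] = 1; b[4] = 6; b[5] = 15; b[6] = 1; b[7] = 4; b[8] = 5; b[9] = 13; b[10] = 6; b[11] = 11; b[12] = 13; b[13] = 12; b[14] = 9; b[15] = 9; b[16] = 6; b[17] = 7; b[18] = 9; b[19] = 4; b[20] = 13; b[21] = 5; b[22] = 6; b[23] = 3; b[24] = 5; b[25] = 12.
The sequence repeats with period 24.
(190 - 0) mod 24 = 22, so b[190] = b[22] = 6.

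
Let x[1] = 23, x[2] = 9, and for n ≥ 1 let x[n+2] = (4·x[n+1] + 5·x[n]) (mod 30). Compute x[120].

29

Listing terms: x[1] = 23,  x[2] = 9,  x[3] = 1,  x[4] = 19,  x[5] = 21,  x[6] = 29,  x[7] = 11,  x[8] = 9,  x[9] = 1.
Since (x[8], x[9]) = (x[2], x[3]) = (9, 1) (two consecutive terms determine the rest), the sequence is eventually periodic: after a pre-period of length 1 it cycles with period 6.
For n ≥ 2, x[n] depends only on (n - 2) mod 6. (120 - 2) mod 6 = 4, so x[120] = x[6] = 29.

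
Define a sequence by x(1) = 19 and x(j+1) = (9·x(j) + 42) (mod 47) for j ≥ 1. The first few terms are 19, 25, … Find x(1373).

37

x(1) = 19,  x(2) = 25,  x(3) = 32,  x(4) = 1,  x(5) = 4,  x(6) = 31,  x(7) = 39,  x(8) = 17,  x(9) = 7,  x(10) = 11,  x(11) = 0,  x(12) = 42,  x(13) = 44,  x(14) = 15,  x(15) = 36,  x(16) = 37,  x(17) = 46,  x(18) = 33,  x(19) = 10,  x(20) = 38,  x(21) = 8,  x(22) = 20,  x(23) = 34,  x(24) = 19.
The sequence repeats with period 23.
So x(1373) = x(1 + ((1373-1) mod 23)) = x(16) = 37.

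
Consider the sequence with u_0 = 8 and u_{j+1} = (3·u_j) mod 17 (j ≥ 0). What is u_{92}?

15

u_0 = 8, u_1 = 7, u_2 = 4, u_3 = 12, u_4 = 2, u_5 = 6, u_6 = 1, u_7 = 3, u_8 = 9, u_9 = 10, u_{10} = 13, u_{11} = 5, u_{12} = 15, u_{13} = 11, u_{14} = 16, u_{15} = 14, u_{16} = 8.
Since u_{16} = u_0 = 8, the sequence is periodic with period 16.
(92 - 0) mod 16 = 12, so u_{92} = u_{12} = 15.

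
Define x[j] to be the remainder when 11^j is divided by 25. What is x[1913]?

6

Computing terms: x[0] = 1,  x[1] = 11,  x[2] = 21,  x[3] = 6,  x[4] = 16,  x[5] = 1.
Since x[5] = x[0] = 1, the sequence is periodic with period 5.
(1913 - 0) mod 5 = 3, so x[1913] = x[3] = 6.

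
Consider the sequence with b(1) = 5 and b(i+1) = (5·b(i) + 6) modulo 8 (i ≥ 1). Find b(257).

Listing terms: b(1) = 5; b(2) = 7; b(3) = 1; b(4) = 3; b(5) = 5.
The sequence repeats with period 4.
So b(257) = b(1 + ((257-1) mod 4)) = b(1) = 5.

5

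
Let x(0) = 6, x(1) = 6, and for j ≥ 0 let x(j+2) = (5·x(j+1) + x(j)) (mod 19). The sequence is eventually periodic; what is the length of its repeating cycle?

40

We have x(0) = 6, x(1) = 6, x(2) = 17, x(3) = 15, x(4) = 16, x(5) = 0, x(6) = 16, x(7) = 4, x(8) = 17, x(9) = 13, x(10) = 6, x(11) = 5, x(12) = 12, x(13) = 8, x(14) = 14, x(15) = 2, x(16) = 5, x(17) = 8, x(18) = 7, x(19) = 5, x(20) = 13, x(21) = 13, x(22) = 2, x(23) = 4, x(24) = 3, x(25) = 0, x(26) = 3, x(27) = 15, x(28) = 2, x(29) = 6, x(30) = 13, x(31) = 14, x(32) = 7, x(33) = 11, x(34) = 5, x(35) = 17, x(36) = 14, x(37) = 11, x(38) = 12, x(39) = 14, x(40) = 6, x(41) = 6.
Since (x(40), x(41)) = (x(0), x(1)) = (6, 6) (two consecutive terms determine the rest), the sequence is periodic with period 40.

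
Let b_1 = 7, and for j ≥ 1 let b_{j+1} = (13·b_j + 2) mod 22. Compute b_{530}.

b_1 = 7, b_2 = 5, b_3 = 1, b_4 = 15, b_5 = 21, b_6 = 11, b_7 = 13, b_8 = 17, b_9 = 3, b_{10} = 19, b_{11} = 7.
The sequence repeats with period 10.
(530 - 1) mod 10 = 9, so b_{530} = b_{10} = 19.

19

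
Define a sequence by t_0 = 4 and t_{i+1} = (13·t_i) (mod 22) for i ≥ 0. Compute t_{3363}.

We have t_0 = 4, t_1 = 8, t_2 = 16, t_3 = 10, t_4 = 20, t_5 = 18, t_6 = 14, t_7 = 6, t_8 = 12, t_9 = 2, t_{10} = 4.
The sequence repeats with period 10.
(3363 - 0) mod 10 = 3, so t_{3363} = t_3 = 10.

10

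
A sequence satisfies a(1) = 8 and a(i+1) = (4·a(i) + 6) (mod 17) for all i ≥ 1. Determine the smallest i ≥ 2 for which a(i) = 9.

We have a(1) = 8,  a(2) = 4,  a(3) = 5,  a(4) = 9,  a(5) = 8.
The sequence repeats with period 4.
The value 9 first appears (with i ≥ 2) at a(4).

4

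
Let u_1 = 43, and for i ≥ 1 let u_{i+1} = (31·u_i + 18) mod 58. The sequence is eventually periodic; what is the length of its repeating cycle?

28

u_1 = 43; u_2 = 17; u_3 = 23; u_4 = 35; u_5 = 1; u_6 = 49; u_7 = 29; u_8 = 47; u_9 = 25; u_{10} = 39; u_{11} = 9; u_{12} = 7; u_{13} = 3; u_{14} = 53; u_{15} = 37; u_{16} = 5; u_{17} = 57; u_{18} = 45; u_{19} = 21; u_{20} = 31; u_{21} = 51; u_{22} = 33; u_{23} = 55; u_{24} = 41; u_{25} = 13; u_{26} = 15; u_{27} = 19; u_{28} = 27; u_{29} = 43.
Since u_{29} = u_1 = 43, the sequence is periodic with period 28.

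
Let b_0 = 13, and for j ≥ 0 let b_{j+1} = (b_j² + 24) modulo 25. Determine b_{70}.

Computing terms: b_0 = 13; b_1 = 18; b_2 = 23; b_3 = 3; b_4 = 8; b_5 = 13.
Since b_5 = b_0 = 13, the sequence is periodic with period 5.
(70 - 0) mod 5 = 0, so b_{70} = b_0 = 13.

13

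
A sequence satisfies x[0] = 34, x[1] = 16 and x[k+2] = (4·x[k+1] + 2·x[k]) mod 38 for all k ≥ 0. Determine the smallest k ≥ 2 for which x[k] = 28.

We have x[0] = 34; x[1] = 16; x[2] = 18; x[3] = 28; x[4] = 34; x[5] = 2; x[6] = 0; x[7] = 4; x[8] = 16; x[9] = 34; x[10] = 16.
Since (x[9], x[10]) = (x[0], x[1]) = (34, 16) (two consecutive terms determine the rest), the sequence is periodic with period 9.
The value 28 first appears (with k ≥ 2) at x[3].

3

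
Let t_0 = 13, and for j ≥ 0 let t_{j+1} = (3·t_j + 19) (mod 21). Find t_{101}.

Computing terms: t_0 = 13; t_1 = 16; t_2 = 4; t_3 = 10; t_4 = 7; t_5 = 19; t_6 = 13.
Since t_6 = t_0 = 13, the sequence is periodic with period 6.
(101 - 0) mod 6 = 5, so t_{101} = t_5 = 19.

19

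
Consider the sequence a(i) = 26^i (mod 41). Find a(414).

8

Listing terms: a(1) = 26; a(2) = 20; a(3) = 28; a(4) = 31; a(5) = 27; a(6) = 5; a(7) = 7; a(8) = 18; a(9) = 17; a(10) = 32; a(11) = 12; a(12) = 25; a(13) = 35; a(14) = 8; a(15) = 3; a(16) = 37; a(17) = 19; a(18) = 2; a(19) = 11; a(20) = 40; a(21) = 15; a(22) = 21; a(23) = 13; a(24) = 10; a(25) = 14; a(26) = 36; a(27) = 34; a(28) = 23; a(29) = 24; a(30) = 9; a(31) = 29; a(32) = 16; a(33) = 6; a(34) = 33; a(35) = 38; a(36) = 4; a(37) = 22; a(38) = 39; a(39) = 30; a(40) = 1; a(41) = 26.
Since a(41) = a(1) = 26, the sequence is periodic with period 40.
So a(414) = a(1 + ((414-1) mod 40)) = a(14) = 8.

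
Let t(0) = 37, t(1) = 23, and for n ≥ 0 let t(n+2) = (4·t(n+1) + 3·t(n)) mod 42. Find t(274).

23

t(0) = 37,  t(1) = 23,  t(2) = 35,  t(3) = 41,  t(4) = 17,  t(5) = 23,  t(6) = 17,  t(7) = 11,  t(8) = 11,  t(9) = 35,  t(10) = 5,  t(11) = 41,  t(12) = 11,  t(13) = 41,  t(14) = 29,  t(15) = 29,  t(16) = 35,  t(17) = 17,  t(18) = 5,  t(19) = 29,  t(20) = 5,  t(21) = 23,  t(22) = 23,  t(23) = 35.
Since (t(22), t(23)) = (t(1), t(2)) = (23, 35) (two consecutive terms determine the rest), the sequence is eventually periodic: after a pre-period of length 1 it cycles with period 21.
For n ≥ 1, t(n) depends only on (n - 1) mod 21. (274 - 1) mod 21 = 0, so t(274) = t(1) = 23.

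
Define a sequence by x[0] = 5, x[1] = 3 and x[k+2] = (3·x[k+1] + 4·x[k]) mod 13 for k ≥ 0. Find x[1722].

5

We have x[0] = 5; x[1] = 3; x[2] = 3; x[3] = 8; x[4] = 10; x[5] = 10; x[6] = 5; x[7] = 3.
The sequence repeats with period 6.
(1722 - 0) mod 6 = 0, so x[1722] = x[0] = 5.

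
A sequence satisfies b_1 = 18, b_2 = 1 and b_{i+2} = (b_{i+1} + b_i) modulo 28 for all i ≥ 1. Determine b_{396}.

15

Computing terms: b_1 = 18; b_2 = 1; b_3 = 19; b_4 = 20; b_5 = 11; b_6 = 3; b_7 = 14; b_8 = 17; b_9 = 3; b_{10} = 20; b_{11} = 23; b_{12} = 15; b_{13} = 10; b_{14} = 25; b_{15} = 7; b_{16} = 4; b_{17} = 11; b_{18} = 15; b_{19} = 26; b_{20} = 13; b_{21} = 11; b_{22} = 24; b_{23} = 7; b_{24} = 3; b_{25} = 10; b_{26} = 13; b_{27} = 23; b_{28} = 8; b_{29} = 3; b_{30} = 11; b_{31} = 14; b_{32} = 25; b_{33} = 11; b_{34} = 8; b_{35} = 19; b_{36} = 27; b_{37} = 18; b_{38} = 17; b_{39} = 7; b_{40} = 24; b_{41} = 3; b_{42} = 27; b_{43} = 2; b_{44} = 1; b_{45} = 3; b_{46} = 4; b_{47} = 7; b_{48} = 11; b_{49} = 18; b_{50} = 1.
Since (b_{49}, b_{50}) = (b_1, b_2) = (18, 1) (two consecutive terms determine the rest), the sequence is periodic with period 48.
(396 - 1) mod 48 = 11, so b_{396} = b_{12} = 15.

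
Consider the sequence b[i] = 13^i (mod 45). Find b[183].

Computing terms: b[1] = 13, b[2] = 34, b[3] = 37, b[4] = 31, b[5] = 43, b[6] = 19, b[7] = 22, b[8] = 16, b[9] = 28, b[10] = 4, b[11] = 7, b[12] = 1, b[13] = 13.
Since b[13] = b[1] = 13, the sequence is periodic with period 12.
So b[183] = b[1 + ((183-1) mod 12)] = b[3] = 37.

37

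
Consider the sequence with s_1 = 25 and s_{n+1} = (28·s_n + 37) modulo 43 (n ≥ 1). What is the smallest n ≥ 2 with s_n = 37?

Listing terms: s_1 = 25, s_2 = 6, s_3 = 33, s_4 = 15, s_5 = 27, s_6 = 19, s_7 = 10, s_8 = 16, s_9 = 12, s_{10} = 29, s_{11} = 32, s_{12} = 30, s_{13} = 17, s_{14} = 40, s_{15} = 39, s_{16} = 11, s_{17} = 1, s_{18} = 22, s_{19} = 8, s_{20} = 3, s_{21} = 35, s_{22} = 28, s_{23} = 4, s_{24} = 20, s_{25} = 38, s_{26} = 26, s_{27} = 34, s_{28} = 0, s_{29} = 37, s_{30} = 41, s_{31} = 24, s_{32} = 21, s_{33} = 23, s_{34} = 36, s_{35} = 13, s_{36} = 14, s_{37} = 42, s_{38} = 9, s_{39} = 31, s_{40} = 2, s_{41} = 7, s_{42} = 18, s_{43} = 25.
The sequence repeats with period 42.
The value 37 first appears (with n ≥ 2) at s_{29}.

29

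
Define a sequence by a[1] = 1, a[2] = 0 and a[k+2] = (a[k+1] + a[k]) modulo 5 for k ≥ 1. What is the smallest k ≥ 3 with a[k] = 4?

Listing terms: a[1] = 1; a[2] = 0; a[3] = 1; a[4] = 1; a[5] = 2; a[6] = 3; a[7] = 0; a[8] = 3; a[9] = 3; a[10] = 1; a[11] = 4; a[12] = 0; a[13] = 4; a[14] = 4; a[15] = 3; a[16] = 2; a[17] = 0; a[18] = 2; a[19] = 2; a[20] = 4; a[21] = 1; a[22] = 0.
Since (a[21], a[22]) = (a[1], a[2]) = (1, 0) (two consecutive terms determine the rest), the sequence is periodic with period 20.
The value 4 first appears (with k ≥ 3) at a[11].

11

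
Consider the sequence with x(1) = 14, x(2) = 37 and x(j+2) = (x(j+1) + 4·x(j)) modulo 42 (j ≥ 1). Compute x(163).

39

x(1) = 14,  x(2) = 37,  x(3) = 9,  x(4) = 31,  x(5) = 25,  x(6) = 23,  x(7) = 39,  x(8) = 5,  x(9) = 35,  x(10) = 13,  x(11) = 27,  x(12) = 37,  x(13) = 19,  x(14) = 41,  x(15) = 33,  x(16) = 29,  x(17) = 35,  x(18) = 25,  x(19) = 39,  x(20) = 13,  x(21) = 1,  x(22) = 11,  x(23) = 15,  x(24) = 17,  x(25) = 35,  x(26) = 19,  x(27) = 33,  x(28) = 25,  x(29) = 31,  x(30) = 5,  x(31) = 3,  x(32) = 23,  x(33) = 35,  x(34) = 1,  x(35) = 15,  x(36) = 19,  x(37) = 37,  x(38) = 29,  x(39) = 9,  x(40) = 41,  x(41) = 35,  x(42) = 31,  x(43) = 3,  x(44) = 1,  x(45) = 13,  x(46) = 17,  x(47) = 27,  x(48) = 11,  x(49) = 35,  x(50) = 37,  x(51) = 9.
Since (x(50), x(51)) = (x(2), x(3)) = (37, 9) (two consecutive terms determine the rest), the sequence is eventually periodic: after a pre-period of length 1 it cycles with period 48.
For j ≥ 2, x(j) depends only on (j - 2) mod 48. (163 - 2) mod 48 = 17, so x(163) = x(19) = 39.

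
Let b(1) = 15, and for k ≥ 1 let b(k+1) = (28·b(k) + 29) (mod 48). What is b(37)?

9

We have b(1) = 15; b(2) = 17; b(3) = 25; b(4) = 9; b(5) = 41; b(6) = 25.
Since b(6) = b(3) = 25, the sequence is eventually periodic: after a pre-period of length 2 it cycles with period 3.
For k ≥ 3, b(k) depends only on (k - 3) mod 3. (37 - 3) mod 3 = 1, so b(37) = b(4) = 9.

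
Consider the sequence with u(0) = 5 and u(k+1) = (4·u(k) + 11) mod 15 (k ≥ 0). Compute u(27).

11

Computing terms: u(0) = 5, u(1) = 1, u(2) = 0, u(3) = 11, u(4) = 10, u(5) = 6, u(6) = 5.
Since u(6) = u(0) = 5, the sequence is periodic with period 6.
(27 - 0) mod 6 = 3, so u(27) = u(3) = 11.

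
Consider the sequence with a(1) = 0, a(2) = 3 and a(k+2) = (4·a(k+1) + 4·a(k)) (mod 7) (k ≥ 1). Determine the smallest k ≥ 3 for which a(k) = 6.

6

Listing terms: a(1) = 0, a(2) = 3, a(3) = 5, a(4) = 4, a(5) = 1, a(6) = 6, a(7) = 0, a(8) = 3.
Since (a(7), a(8)) = (a(1), a(2)) = (0, 3) (two consecutive terms determine the rest), the sequence is periodic with period 6.
The value 6 first appears (with k ≥ 3) at a(6).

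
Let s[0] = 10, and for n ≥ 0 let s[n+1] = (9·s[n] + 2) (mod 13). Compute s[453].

Computing terms: s[0] = 10,  s[1] = 1,  s[2] = 11,  s[3] = 10.
The sequence repeats with period 3.
So s[453] = s[0 + ((453-0) mod 3)] = s[0] = 10.

10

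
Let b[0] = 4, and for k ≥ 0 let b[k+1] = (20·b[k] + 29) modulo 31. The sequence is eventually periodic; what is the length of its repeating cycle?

Listing terms: b[0] = 4, b[1] = 16, b[2] = 8, b[3] = 3, b[4] = 27, b[5] = 11, b[6] = 1, b[7] = 18, b[8] = 17, b[9] = 28, b[10] = 0, b[11] = 29, b[12] = 20, b[13] = 26, b[14] = 22, b[15] = 4.
The sequence repeats with period 15.

15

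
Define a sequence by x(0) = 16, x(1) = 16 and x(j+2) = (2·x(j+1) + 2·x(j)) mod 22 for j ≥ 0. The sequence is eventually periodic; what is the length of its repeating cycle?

10

Listing terms: x(0) = 16,  x(1) = 16,  x(2) = 20,  x(3) = 6,  x(4) = 8,  x(5) = 6,  x(6) = 6,  x(7) = 2,  x(8) = 16,  x(9) = 14,  x(10) = 16,  x(11) = 16.
Since (x(10), x(11)) = (x(0), x(1)) = (16, 16) (two consecutive terms determine the rest), the sequence is periodic with period 10.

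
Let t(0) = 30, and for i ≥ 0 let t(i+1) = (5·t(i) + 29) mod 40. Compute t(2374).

24

We have t(0) = 30,  t(1) = 19,  t(2) = 4,  t(3) = 9,  t(4) = 34,  t(5) = 39,  t(6) = 24,  t(7) = 29,  t(8) = 14,  t(9) = 19.
Since t(9) = t(1) = 19, the sequence is eventually periodic: after a pre-period of length 1 it cycles with period 8.
For i ≥ 1, t(i) depends only on (i - 1) mod 8. (2374 - 1) mod 8 = 5, so t(2374) = t(6) = 24.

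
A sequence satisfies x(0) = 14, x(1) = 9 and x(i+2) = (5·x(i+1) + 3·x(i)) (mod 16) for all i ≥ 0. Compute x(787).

x(0) = 14; x(1) = 9; x(2) = 7; x(3) = 14; x(4) = 11; x(5) = 1; x(6) = 6; x(7) = 1; x(8) = 7; x(9) = 6; x(10) = 3; x(11) = 1; x(12) = 14; x(13) = 9.
Since (x(12), x(13)) = (x(0), x(1)) = (14, 9) (two consecutive terms determine the rest), the sequence is periodic with period 12.
(787 - 0) mod 12 = 7, so x(787) = x(7) = 1.

1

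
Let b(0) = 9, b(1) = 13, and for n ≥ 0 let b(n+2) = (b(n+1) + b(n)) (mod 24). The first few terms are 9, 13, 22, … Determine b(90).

Listing terms: b(0) = 9, b(1) = 13, b(2) = 22, b(3) = 11, b(4) = 9, b(5) = 20, b(6) = 5, b(7) = 1, b(8) = 6, b(9) = 7, b(10) = 13, b(11) = 20, b(12) = 9, b(13) = 5, b(14) = 14, b(15) = 19, b(16) = 9, b(17) = 4, b(18) = 13, b(19) = 17, b(20) = 6, b(21) = 23, b(22) = 5, b(23) = 4, b(24) = 9, b(25) = 13.
The sequence repeats with period 24.
(90 - 0) mod 24 = 18, so b(90) = b(18) = 13.

13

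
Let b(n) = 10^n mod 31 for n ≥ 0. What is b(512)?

7

Listing terms: b(0) = 1, b(1) = 10, b(2) = 7, b(3) = 8, b(4) = 18, b(5) = 25, b(6) = 2, b(7) = 20, b(8) = 14, b(9) = 16, b(10) = 5, b(11) = 19, b(12) = 4, b(13) = 9, b(14) = 28, b(15) = 1.
Since b(15) = b(0) = 1, the sequence is periodic with period 15.
(512 - 0) mod 15 = 2, so b(512) = b(2) = 7.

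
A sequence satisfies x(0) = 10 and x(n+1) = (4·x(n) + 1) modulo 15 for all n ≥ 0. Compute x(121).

11

Listing terms: x(0) = 10, x(1) = 11, x(2) = 0, x(3) = 1, x(4) = 5, x(5) = 6, x(6) = 10.
The sequence repeats with period 6.
(121 - 0) mod 6 = 1, so x(121) = x(1) = 11.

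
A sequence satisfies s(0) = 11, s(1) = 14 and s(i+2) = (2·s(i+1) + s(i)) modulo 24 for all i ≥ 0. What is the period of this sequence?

8

Listing terms: s(0) = 11, s(1) = 14, s(2) = 15, s(3) = 20, s(4) = 7, s(5) = 10, s(6) = 3, s(7) = 16, s(8) = 11, s(9) = 14.
The sequence repeats with period 8.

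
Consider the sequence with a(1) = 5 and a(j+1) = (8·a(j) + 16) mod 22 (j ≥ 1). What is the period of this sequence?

10

Computing terms: a(1) = 5,  a(2) = 12,  a(3) = 2,  a(4) = 10,  a(5) = 8,  a(6) = 14,  a(7) = 18,  a(8) = 6,  a(9) = 20,  a(10) = 0,  a(11) = 16,  a(12) = 12.
Since a(12) = a(2) = 12, the sequence is eventually periodic: after a pre-period of length 1 it cycles with period 10.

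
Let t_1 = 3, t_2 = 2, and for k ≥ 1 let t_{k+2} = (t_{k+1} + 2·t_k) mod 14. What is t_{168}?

10

Listing terms: t_1 = 3,  t_2 = 2,  t_3 = 8,  t_4 = 12,  t_5 = 0,  t_6 = 10,  t_7 = 10,  t_8 = 2,  t_9 = 8.
Since (t_8, t_9) = (t_2, t_3) = (2, 8) (two consecutive terms determine the rest), the sequence is eventually periodic: after a pre-period of length 1 it cycles with period 6.
For k ≥ 2, t_k depends only on (k - 2) mod 6. (168 - 2) mod 6 = 4, so t_{168} = t_6 = 10.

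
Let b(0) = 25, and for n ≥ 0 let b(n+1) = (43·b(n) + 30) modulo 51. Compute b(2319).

7

Computing terms: b(0) = 25; b(1) = 34; b(2) = 13; b(3) = 28; b(4) = 10; b(5) = 1; b(6) = 22; b(7) = 7; b(8) = 25.
Since b(8) = b(0) = 25, the sequence is periodic with period 8.
So b(2319) = b(0 + ((2319-0) mod 8)) = b(7) = 7.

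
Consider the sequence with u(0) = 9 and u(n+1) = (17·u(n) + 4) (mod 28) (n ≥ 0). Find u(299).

25

We have u(0) = 9, u(1) = 17, u(2) = 13, u(3) = 1, u(4) = 21, u(5) = 25, u(6) = 9.
The sequence repeats with period 6.
(299 - 0) mod 6 = 5, so u(299) = u(5) = 25.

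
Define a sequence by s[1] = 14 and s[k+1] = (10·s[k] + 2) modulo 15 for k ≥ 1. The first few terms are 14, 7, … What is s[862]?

2

Listing terms: s[1] = 14, s[2] = 7, s[3] = 12, s[4] = 2, s[5] = 7.
Since s[5] = s[2] = 7, the sequence is eventually periodic: after a pre-period of length 1 it cycles with period 3.
For k ≥ 2, s[k] depends only on (k - 2) mod 3. (862 - 2) mod 3 = 2, so s[862] = s[4] = 2.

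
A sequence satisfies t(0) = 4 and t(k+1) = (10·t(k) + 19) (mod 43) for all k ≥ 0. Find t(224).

Listing terms: t(0) = 4,  t(1) = 16,  t(2) = 7,  t(3) = 3,  t(4) = 6,  t(5) = 36,  t(6) = 35,  t(7) = 25,  t(8) = 11,  t(9) = 0,  t(10) = 19,  t(11) = 37,  t(12) = 2,  t(13) = 39,  t(14) = 22,  t(15) = 24,  t(16) = 1,  t(17) = 29,  t(18) = 8,  t(19) = 13,  t(20) = 20,  t(21) = 4.
The sequence repeats with period 21.
(224 - 0) mod 21 = 14, so t(224) = t(14) = 22.

22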